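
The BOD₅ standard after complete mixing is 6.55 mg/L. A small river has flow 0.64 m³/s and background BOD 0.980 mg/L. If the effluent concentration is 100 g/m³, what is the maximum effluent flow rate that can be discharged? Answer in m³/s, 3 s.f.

Mass balance at complete mixing: C_std·(Q_w + Q_r) = Q_w·C_e + Q_r·C_b.
Rearranging, Q_w = Q_r·(C_std − C_b)/(C_e − C_std) = 0.64·(6.55 − 0.98) / (100 − 6.55) = 0.03815 m³/s.

0.0381 m³/s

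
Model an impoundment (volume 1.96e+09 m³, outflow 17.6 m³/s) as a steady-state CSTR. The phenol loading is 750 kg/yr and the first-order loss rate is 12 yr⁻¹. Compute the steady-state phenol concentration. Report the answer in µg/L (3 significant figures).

Outflow Q = 17.6 m³/s × 3.156e+07 s/yr = 5.554e+08 m³/yr.
Steady-state CSTR mass balance: W = Q·C + k·V·C, so C = W/(Q + kV).
Q + kV = 5.554e+08 + 12·1.96e+09 = 2.408e+10 m³/yr.
C = 750/2.408e+10 = 3.115e-08 kg/m³ = 3.115e-05 mg/L = 0.03115 µg/L.

0.0312 µg/L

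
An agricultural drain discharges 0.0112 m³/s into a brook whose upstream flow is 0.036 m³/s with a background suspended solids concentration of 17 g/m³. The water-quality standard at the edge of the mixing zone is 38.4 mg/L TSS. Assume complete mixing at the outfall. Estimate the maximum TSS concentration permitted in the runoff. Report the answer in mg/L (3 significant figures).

Mass balance: 38.4·0.0472 = 0.0112·Cₑ + 0.036·17.
Cₑ = (1.812 − 0.612) / 0.0112 = 107.2 mg/L.

107 mg/L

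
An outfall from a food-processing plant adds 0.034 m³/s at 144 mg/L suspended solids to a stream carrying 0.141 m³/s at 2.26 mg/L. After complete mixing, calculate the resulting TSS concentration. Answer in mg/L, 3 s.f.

By mass balance at complete mixing, C = (0.034·144 + 0.141·2.26) / (0.034 + 0.141) = 5.215/0.175 = 29.8 mg/L.

29.8 mg/L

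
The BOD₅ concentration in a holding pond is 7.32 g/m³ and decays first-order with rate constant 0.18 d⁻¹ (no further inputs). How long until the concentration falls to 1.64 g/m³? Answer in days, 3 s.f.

t = ln(C₀/C)/k = ln(7.32/1.64)/0.18 = 1.496/0.18 = 8.311 d.

8.31 d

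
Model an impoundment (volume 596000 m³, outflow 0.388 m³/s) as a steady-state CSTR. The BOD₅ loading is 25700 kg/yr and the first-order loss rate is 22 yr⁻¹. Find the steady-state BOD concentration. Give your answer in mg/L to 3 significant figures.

1.01 mg/L

Outflow Q = 0.388 m³/s × 3.156e+07 s/yr = 1.224e+07 m³/yr.
Steady-state CSTR mass balance: W = Q·C + k·V·C, so C = W/(Q + kV).
Q + kV = 1.224e+07 + 22·596000 = 2.536e+07 m³/yr.
C = 25700/2.536e+07 = 0.001014 kg/m³ = 1.014 mg/L.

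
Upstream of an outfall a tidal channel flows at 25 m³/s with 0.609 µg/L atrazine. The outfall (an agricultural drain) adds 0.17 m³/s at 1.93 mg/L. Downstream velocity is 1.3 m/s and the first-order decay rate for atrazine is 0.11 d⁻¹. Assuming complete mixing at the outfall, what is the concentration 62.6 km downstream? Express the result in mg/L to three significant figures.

0.0128 mg/L

0.609 µg/L = 0.000609 mg/L.
After complete mixing, C₀ = (0.17·1.93 + 25·0.000609) / 25.17 = 0.01364 mg/L.
Travel time t = 6.26e+04 m / 1.3 m/s = 4.815e+04 s = 0.5573 d.
C = 0.01364·exp(−0.11·0.5573) = 0.01364·0.9405 = 0.01283 mg/L.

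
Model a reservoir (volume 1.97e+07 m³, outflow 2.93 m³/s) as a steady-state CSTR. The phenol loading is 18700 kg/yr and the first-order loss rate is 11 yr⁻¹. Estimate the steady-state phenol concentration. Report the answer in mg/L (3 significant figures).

Outflow Q = 2.93 m³/s × 3.156e+07 s/yr = 9.246e+07 m³/yr.
Steady-state CSTR mass balance: W = Q·C + k·V·C, so C = W/(Q + kV).
Q + kV = 9.246e+07 + 11·1.97e+07 = 3.092e+08 m³/yr.
C = 18700/3.092e+08 = 6.049e-05 kg/m³ = 0.06049 mg/L.

0.0605 mg/L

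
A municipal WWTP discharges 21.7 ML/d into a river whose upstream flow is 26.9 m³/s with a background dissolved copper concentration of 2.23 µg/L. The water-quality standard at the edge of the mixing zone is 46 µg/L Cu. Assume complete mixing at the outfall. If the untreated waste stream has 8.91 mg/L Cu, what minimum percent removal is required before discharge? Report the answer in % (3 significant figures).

21.7 ML/d = 0.2512 m³/s.
2.23 µg/L = 0.00223 mg/L.
46 µg/L = 0.046 mg/L.
Mass balance: 0.046·27.15 = 0.2512·Cₑ + 26.9·0.00223.
Cₑ = (1.249 − 0.05999) / 0.2512 = 4.734 mg/L.
Required removal = 1 − 4.734/8.91 = 46.87 %.

46.9 %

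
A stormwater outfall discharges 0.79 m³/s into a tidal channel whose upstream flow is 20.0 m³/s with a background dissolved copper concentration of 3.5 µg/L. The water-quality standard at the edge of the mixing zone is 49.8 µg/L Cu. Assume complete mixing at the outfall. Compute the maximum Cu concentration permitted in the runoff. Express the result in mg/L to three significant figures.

1.22 mg/L

3.5 µg/L = 0.0035 mg/L.
49.8 µg/L = 0.0498 mg/L.
Mass balance: 0.0498·20.79 = 0.79·Cₑ + 20·0.0035.
Cₑ = (1.035 − 0.07) / 0.79 = 1.222 mg/L.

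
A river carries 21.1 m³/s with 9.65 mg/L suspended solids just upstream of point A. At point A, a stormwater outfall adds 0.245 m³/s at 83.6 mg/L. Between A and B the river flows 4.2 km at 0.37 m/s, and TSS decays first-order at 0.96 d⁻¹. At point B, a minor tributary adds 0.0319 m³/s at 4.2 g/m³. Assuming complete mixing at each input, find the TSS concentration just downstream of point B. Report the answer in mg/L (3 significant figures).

After input A: C = (21.1·9.65 + 0.245·83.6) / 21.35 = 10.5 mg/L.
Over the 4.2 km reach to input B (t = 1.135e+04 s = 0.1314 d), decay gives C = 10.5·exp(−0.96·0.1314) = 9.255 mg/L.
After input B: C = (21.35·9.255 + 0.0319·4.2) / 21.38 = 9.247 mg/L.

9.25 mg/L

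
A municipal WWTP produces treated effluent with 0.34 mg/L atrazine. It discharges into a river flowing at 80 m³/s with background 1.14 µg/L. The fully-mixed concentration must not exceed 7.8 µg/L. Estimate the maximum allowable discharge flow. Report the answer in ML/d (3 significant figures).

139 ML/d

1.14 µg/L = 0.00114 mg/L.
7.8 µg/L = 0.0078 mg/L.
Mass balance at complete mixing: C_std·(Q_w + Q_r) = Q_w·C_e + Q_r·C_b.
Rearranging, Q_w = Q_r·(C_std − C_b)/(C_e − C_std) = 80·(0.0078 − 0.00114) / (0.34 − 0.0078) = 1.604 m³/s.
= 138.6 ML/d.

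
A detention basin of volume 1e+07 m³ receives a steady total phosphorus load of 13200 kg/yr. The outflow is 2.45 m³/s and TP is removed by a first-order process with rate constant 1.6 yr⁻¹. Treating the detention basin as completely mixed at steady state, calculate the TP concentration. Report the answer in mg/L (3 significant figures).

Outflow Q = 2.45 m³/s × 3.156e+07 s/yr = 7.732e+07 m³/yr.
Steady-state CSTR mass balance: W = Q·C + k·V·C, so C = W/(Q + kV).
Q + kV = 7.732e+07 + 1.6·1e+07 = 9.332e+07 m³/yr.
C = 13200/9.332e+07 = 0.0001415 kg/m³ = 0.1415 mg/L.

0.141 mg/L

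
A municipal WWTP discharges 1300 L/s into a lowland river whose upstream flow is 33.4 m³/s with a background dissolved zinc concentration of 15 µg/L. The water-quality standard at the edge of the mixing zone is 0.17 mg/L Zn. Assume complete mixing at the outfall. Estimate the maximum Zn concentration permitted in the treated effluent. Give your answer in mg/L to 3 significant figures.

1300 L/s = 1.3 m³/s.
15 µg/L = 0.015 mg/L.
Mass balance: 0.17·34.7 = 1.3·Cₑ + 33.4·0.015.
Cₑ = (5.899 − 0.501) / 1.3 = 4.152 mg/L.

4.15 mg/L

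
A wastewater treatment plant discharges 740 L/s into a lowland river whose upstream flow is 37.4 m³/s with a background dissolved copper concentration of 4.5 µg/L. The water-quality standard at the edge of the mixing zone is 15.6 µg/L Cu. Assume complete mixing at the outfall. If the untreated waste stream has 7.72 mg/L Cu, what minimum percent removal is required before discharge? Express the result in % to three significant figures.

92.5 %

740 L/s = 0.74 m³/s.
4.5 µg/L = 0.0045 mg/L.
15.6 µg/L = 0.0156 mg/L.
Mass balance: 0.0156·38.14 = 0.74·Cₑ + 37.4·0.0045.
Cₑ = (0.595 − 0.1683) / 0.74 = 0.5766 mg/L.
Required removal = 1 − 0.5766/7.72 = 92.53 %.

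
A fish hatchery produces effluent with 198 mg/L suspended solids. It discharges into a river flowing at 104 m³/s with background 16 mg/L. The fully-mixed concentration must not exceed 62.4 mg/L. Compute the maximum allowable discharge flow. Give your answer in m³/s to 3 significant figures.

Mass balance at complete mixing: C_std·(Q_w + Q_r) = Q_w·C_e + Q_r·C_b.
Rearranging, Q_w = Q_r·(C_std − C_b)/(C_e − C_std) = 104·(62.4 − 16) / (198 − 62.4) = 35.59 m³/s.

35.6 m³/s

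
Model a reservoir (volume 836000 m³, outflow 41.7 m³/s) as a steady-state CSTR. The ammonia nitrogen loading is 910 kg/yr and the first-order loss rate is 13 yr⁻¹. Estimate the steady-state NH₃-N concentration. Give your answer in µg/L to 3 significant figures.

0.686 µg/L

Outflow Q = 41.7 m³/s × 3.156e+07 s/yr = 1.316e+09 m³/yr.
Steady-state CSTR mass balance: W = Q·C + k·V·C, so C = W/(Q + kV).
Q + kV = 1.316e+09 + 13·836000 = 1.327e+09 m³/yr.
C = 910/1.327e+09 = 6.859e-07 kg/m³ = 0.0006859 mg/L = 0.6859 µg/L.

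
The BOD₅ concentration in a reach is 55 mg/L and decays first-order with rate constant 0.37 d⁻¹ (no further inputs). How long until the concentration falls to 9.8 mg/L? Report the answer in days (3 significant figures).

4.66 d

t = ln(C₀/C)/k = ln(55/9.8)/0.37 = 1.725/0.37 = 4.662 d.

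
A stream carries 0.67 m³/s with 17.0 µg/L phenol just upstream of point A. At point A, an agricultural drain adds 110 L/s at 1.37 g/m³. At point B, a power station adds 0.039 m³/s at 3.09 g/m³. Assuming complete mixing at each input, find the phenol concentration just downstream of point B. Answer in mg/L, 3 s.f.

0.345 mg/L

17.0 µg/L = 0.017 mg/L.
110 L/s = 0.11 m³/s.
After input A: C = (0.67·0.017 + 0.11·1.37) / 0.78 = 0.2078 mg/L.
After input B: C = (0.78·0.2078 + 0.039·3.09) / 0.819 = 0.3451 mg/L.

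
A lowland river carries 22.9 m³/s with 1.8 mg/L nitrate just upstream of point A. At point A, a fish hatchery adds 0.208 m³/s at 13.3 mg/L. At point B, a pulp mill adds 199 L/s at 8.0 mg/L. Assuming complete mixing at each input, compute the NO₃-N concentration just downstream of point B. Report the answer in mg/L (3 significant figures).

1.96 mg/L

After input A: C = (22.9·1.8 + 0.208·13.3) / 23.11 = 1.904 mg/L.
199 L/s = 0.199 m³/s.
After input B: C = (23.11·1.904 + 0.199·8) / 23.31 = 1.956 mg/L.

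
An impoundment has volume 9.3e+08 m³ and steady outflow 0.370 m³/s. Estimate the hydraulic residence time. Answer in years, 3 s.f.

79.6 yr

Q = 0.370 m³/s × 3.156e+07 s/yr = 1.168e+07 m³/yr.
Hydraulic residence time τ = V/Q = 9.3e+08/1.168e+07 = 79.65 yr.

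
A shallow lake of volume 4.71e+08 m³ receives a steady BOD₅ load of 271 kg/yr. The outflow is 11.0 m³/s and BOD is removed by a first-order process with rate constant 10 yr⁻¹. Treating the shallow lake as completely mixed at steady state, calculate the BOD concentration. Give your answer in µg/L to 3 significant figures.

0.0536 µg/L

Outflow Q = 11.0 m³/s × 3.156e+07 s/yr = 3.471e+08 m³/yr.
Steady-state CSTR mass balance: W = Q·C + k·V·C, so C = W/(Q + kV).
Q + kV = 3.471e+08 + 10·4.71e+08 = 5.057e+09 m³/yr.
C = 271/5.057e+09 = 5.359e-08 kg/m³ = 5.359e-05 mg/L = 0.05359 µg/L.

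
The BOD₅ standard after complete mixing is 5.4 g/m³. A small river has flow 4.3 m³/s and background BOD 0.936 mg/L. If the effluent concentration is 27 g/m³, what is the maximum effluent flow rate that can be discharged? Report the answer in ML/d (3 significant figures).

Mass balance at complete mixing: C_std·(Q_w + Q_r) = Q_w·C_e + Q_r·C_b.
Rearranging, Q_w = Q_r·(C_std − C_b)/(C_e − C_std) = 4.3·(5.4 − 0.936) / (27 − 5.4) = 0.8887 m³/s.
= 76.78 ML/d.

76.8 ML/d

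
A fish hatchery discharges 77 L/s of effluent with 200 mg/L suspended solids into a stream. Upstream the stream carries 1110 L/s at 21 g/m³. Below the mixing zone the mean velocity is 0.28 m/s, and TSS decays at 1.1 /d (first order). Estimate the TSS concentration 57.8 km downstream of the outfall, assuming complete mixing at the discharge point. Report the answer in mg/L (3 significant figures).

77 L/s = 0.077 m³/s.
1110 L/s = 1.11 m³/s.
After complete mixing, C₀ = (0.077·200 + 1.11·21) / 1.187 = 32.61 mg/L.
Travel time t = 5.78e+04 m / 0.28 m/s = 2.064e+05 s = 2.389 d.
C = 32.61·exp(−1.1·2.389) = 32.61·0.07221 = 2.355 mg/L.

2.35 mg/L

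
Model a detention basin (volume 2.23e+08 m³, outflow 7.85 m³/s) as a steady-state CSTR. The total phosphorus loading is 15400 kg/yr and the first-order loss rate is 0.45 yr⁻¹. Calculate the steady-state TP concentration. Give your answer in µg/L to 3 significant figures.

44.2 µg/L

Outflow Q = 7.85 m³/s × 3.156e+07 s/yr = 2.477e+08 m³/yr.
Steady-state CSTR mass balance: W = Q·C + k·V·C, so C = W/(Q + kV).
Q + kV = 2.477e+08 + 0.45·2.23e+08 = 3.481e+08 m³/yr.
C = 15400/3.481e+08 = 4.424e-05 kg/m³ = 0.04424 mg/L = 44.24 µg/L.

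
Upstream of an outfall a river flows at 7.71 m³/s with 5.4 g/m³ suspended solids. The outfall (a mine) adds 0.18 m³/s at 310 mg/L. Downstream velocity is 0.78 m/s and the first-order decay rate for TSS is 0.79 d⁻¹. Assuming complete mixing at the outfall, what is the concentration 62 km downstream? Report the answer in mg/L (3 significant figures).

5.97 mg/L

After complete mixing, C₀ = (0.18·310 + 7.71·5.4) / 7.89 = 12.35 mg/L.
Travel time t = 6.2e+04 m / 0.78 m/s = 7.949e+04 s = 0.92 d.
C = 12.35·exp(−0.79·0.92) = 12.35·0.4835 = 5.97 mg/L.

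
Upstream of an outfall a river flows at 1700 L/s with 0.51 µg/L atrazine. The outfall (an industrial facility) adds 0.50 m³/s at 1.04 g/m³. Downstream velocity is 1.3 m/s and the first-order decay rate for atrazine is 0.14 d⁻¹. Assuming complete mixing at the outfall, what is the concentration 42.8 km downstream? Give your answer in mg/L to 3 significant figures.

1700 L/s = 1.7 m³/s.
0.51 µg/L = 0.00051 mg/L.
After complete mixing, C₀ = (0.5·1.04 + 1.7·0.00051) / 2.2 = 0.2368 mg/L.
Travel time t = 4.28e+04 m / 1.3 m/s = 3.292e+04 s = 0.3811 d.
C = 0.2368·exp(−0.14·0.3811) = 0.2368·0.9481 = 0.2245 mg/L.

0.224 mg/L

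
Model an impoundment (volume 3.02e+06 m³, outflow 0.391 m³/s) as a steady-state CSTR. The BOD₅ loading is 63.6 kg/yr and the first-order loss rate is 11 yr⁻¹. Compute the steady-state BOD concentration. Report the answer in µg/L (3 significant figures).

Outflow Q = 0.391 m³/s × 3.156e+07 s/yr = 1.234e+07 m³/yr.
Steady-state CSTR mass balance: W = Q·C + k·V·C, so C = W/(Q + kV).
Q + kV = 1.234e+07 + 11·3.02e+06 = 4.556e+07 m³/yr.
C = 63.6/4.556e+07 = 1.396e-06 kg/m³ = 0.001396 mg/L = 1.396 µg/L.

1.40 µg/L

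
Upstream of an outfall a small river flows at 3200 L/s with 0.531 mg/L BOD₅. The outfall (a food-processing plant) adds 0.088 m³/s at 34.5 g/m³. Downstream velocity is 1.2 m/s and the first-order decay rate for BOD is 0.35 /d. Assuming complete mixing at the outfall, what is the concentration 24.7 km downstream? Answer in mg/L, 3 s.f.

1.32 mg/L

3200 L/s = 3.2 m³/s.
After complete mixing, C₀ = (0.088·34.5 + 3.2·0.531) / 3.288 = 1.44 mg/L.
Travel time t = 2.47e+04 m / 1.2 m/s = 2.058e+04 s = 0.2382 d.
C = 1.44·exp(−0.35·0.2382) = 1.44·0.92 = 1.325 mg/L.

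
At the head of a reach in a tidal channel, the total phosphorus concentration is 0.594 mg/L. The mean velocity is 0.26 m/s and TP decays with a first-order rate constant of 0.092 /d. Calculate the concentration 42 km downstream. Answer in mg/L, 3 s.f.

0.500 mg/L

Travel time t = 42 km / 0.26 m/s = 4.2e+04/0.26 = 1.615e+05 s = 1.87 d.
First-order decay: C = 0.594·exp(−0.092·1.87) = 0.594·0.842 = 0.5001 mg/L.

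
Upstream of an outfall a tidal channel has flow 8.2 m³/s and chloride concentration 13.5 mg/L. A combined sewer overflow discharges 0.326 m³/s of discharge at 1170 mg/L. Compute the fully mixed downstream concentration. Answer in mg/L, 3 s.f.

Flow-weighted mixing gives C = (0.326·1170 + 8.2·13.5) / (0.326 + 8.2) = 492.1/8.526 = 57.72 mg/L.

57.7 mg/L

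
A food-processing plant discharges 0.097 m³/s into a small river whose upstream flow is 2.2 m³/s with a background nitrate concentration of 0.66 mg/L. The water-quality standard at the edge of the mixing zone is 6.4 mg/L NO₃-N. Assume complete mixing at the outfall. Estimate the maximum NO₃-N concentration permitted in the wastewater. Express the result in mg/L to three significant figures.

Mass balance: 6.4·2.297 = 0.097·Cₑ + 2.2·0.66.
Cₑ = (14.7 − 1.452) / 0.097 = 136.6 mg/L.

137 mg/L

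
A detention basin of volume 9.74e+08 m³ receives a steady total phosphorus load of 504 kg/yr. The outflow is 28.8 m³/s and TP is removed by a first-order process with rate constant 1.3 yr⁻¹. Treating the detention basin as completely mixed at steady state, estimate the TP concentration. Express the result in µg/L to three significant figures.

0.232 µg/L

Outflow Q = 28.8 m³/s × 3.156e+07 s/yr = 9.089e+08 m³/yr.
Steady-state CSTR mass balance: W = Q·C + k·V·C, so C = W/(Q + kV).
Q + kV = 9.089e+08 + 1.3·9.74e+08 = 2.175e+09 m³/yr.
C = 504/2.175e+09 = 2.317e-07 kg/m³ = 0.0002317 mg/L = 0.2317 µg/L.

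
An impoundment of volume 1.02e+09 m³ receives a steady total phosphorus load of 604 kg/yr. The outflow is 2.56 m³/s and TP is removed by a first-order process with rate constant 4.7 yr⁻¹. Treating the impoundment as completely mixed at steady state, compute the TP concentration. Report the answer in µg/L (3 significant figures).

Outflow Q = 2.56 m³/s × 3.156e+07 s/yr = 8.079e+07 m³/yr.
Steady-state CSTR mass balance: W = Q·C + k·V·C, so C = W/(Q + kV).
Q + kV = 8.079e+07 + 4.7·1.02e+09 = 4.875e+09 m³/yr.
C = 604/4.875e+09 = 1.239e-07 kg/m³ = 0.0001239 mg/L = 0.1239 µg/L.

0.124 µg/L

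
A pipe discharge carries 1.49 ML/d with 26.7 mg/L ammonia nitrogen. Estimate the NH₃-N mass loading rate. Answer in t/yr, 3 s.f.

1.49 ML/d = 0.01725 m³/s.
Mass flux = Q·C = 0.01725 m³/s × 26.7 g/m³ = 0.4605 g/s.
= 0.4605 g/s × 31.56 = 14.53 t/yr.

14.5 t/yr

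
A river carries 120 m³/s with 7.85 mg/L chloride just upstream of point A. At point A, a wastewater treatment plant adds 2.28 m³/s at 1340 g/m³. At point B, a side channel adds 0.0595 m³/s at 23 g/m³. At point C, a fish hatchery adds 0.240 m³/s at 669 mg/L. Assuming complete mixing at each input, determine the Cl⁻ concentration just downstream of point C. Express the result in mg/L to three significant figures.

After input A: C = (120·7.85 + 2.28·1340) / 122.3 = 32.69 mg/L.
After input B: C = (122.3·32.69 + 0.0595·23) / 122.3 = 32.68 mg/L.
After input C: C = (122.3·32.68 + 0.24·669) / 122.6 = 33.93 mg/L.

33.9 mg/L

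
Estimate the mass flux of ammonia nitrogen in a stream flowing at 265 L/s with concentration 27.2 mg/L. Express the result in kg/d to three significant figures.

623 kg/d

265 L/s = 0.265 m³/s.
Mass flux = Q·C = 0.265 m³/s × 27.2 g/m³ = 7.208 g/s.
= 7.208 g/s × 86.4 = 622.8 kg/d.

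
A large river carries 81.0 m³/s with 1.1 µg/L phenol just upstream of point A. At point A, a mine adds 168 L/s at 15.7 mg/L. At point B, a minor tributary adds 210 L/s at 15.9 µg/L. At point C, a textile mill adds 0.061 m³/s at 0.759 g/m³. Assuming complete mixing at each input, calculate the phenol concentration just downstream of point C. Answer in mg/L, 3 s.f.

0.0341 mg/L

1.1 µg/L = 0.0011 mg/L.
168 L/s = 0.168 m³/s.
After input A: C = (81·0.0011 + 0.168·15.7) / 81.17 = 0.03359 mg/L.
210 L/s = 0.21 m³/s.
15.9 µg/L = 0.0159 mg/L.
After input B: C = (81.17·0.03359 + 0.21·0.0159) / 81.38 = 0.03355 mg/L.
After input C: C = (81.38·0.03355 + 0.061·0.759) / 81.44 = 0.03409 mg/L.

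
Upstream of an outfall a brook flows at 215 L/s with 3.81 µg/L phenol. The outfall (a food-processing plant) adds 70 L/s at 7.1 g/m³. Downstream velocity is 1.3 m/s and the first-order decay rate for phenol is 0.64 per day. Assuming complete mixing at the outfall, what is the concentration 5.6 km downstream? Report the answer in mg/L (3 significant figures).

70 L/s = 0.07 m³/s.
215 L/s = 0.215 m³/s.
3.81 µg/L = 0.00381 mg/L.
After complete mixing, C₀ = (0.07·7.1 + 0.215·0.00381) / 0.285 = 1.747 mg/L.
Travel time t = 5600 m / 1.3 m/s = 4308 s = 0.04986 d.
C = 1.747·exp(−0.64·0.04986) = 1.747·0.9686 = 1.692 mg/L.

1.69 mg/L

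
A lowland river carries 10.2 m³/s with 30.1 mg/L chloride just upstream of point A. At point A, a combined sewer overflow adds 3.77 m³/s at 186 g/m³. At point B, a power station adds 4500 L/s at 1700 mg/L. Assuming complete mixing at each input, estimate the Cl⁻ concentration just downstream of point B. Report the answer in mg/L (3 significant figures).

After input A: C = (10.2·30.1 + 3.77·186) / 13.97 = 72.17 mg/L.
4500 L/s = 4.5 m³/s.
After input B: C = (13.97·72.17 + 4.5·1700) / 18.47 = 468.8 mg/L.

469 mg/L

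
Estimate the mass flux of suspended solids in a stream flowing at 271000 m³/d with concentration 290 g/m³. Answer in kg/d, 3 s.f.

271000 m³/d = 3.137 m³/s.
Mass flux = Q·C = 3.137 m³/s × 290 g/m³ = 909.6 g/s.
= 909.6 g/s × 86.4 = 7.859e+04 kg/d.

78600 kg/d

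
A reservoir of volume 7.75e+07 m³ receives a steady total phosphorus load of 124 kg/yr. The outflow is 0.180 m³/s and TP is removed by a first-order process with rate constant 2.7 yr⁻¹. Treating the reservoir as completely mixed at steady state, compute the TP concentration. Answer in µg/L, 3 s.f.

Outflow Q = 0.180 m³/s × 3.156e+07 s/yr = 5.68e+06 m³/yr.
Steady-state CSTR mass balance: W = Q·C + k·V·C, so C = W/(Q + kV).
Q + kV = 5.68e+06 + 2.7·7.75e+07 = 2.149e+08 m³/yr.
C = 124/2.149e+08 = 5.769e-07 kg/m³ = 0.0005769 mg/L = 0.5769 µg/L.

0.577 µg/L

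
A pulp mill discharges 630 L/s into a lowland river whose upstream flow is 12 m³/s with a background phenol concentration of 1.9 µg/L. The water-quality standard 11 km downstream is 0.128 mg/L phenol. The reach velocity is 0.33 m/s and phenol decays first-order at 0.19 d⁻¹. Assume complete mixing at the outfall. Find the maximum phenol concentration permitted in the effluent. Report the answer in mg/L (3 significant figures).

2.73 mg/L

630 L/s = 0.63 m³/s.
1.9 µg/L = 0.0019 mg/L.
Travel time to the compliance point: t = 1.1e+04/0.33 = 3.333e+04 s = 0.3858 d; decay factor exp(−0.19·0.3858) = 0.9293.
So the concentration just after mixing may be at most 0.128/0.9293 = 0.1377 mg/L.
Mass balance: 0.1377·12.63 = 0.63·Cₑ + 12·0.0019.
Cₑ = (1.74 − 0.0228) / 0.63 = 2.725 mg/L.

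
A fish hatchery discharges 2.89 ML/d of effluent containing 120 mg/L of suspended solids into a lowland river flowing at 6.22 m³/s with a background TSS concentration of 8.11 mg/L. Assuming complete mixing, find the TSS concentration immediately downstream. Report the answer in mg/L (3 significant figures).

8.71 mg/L

2.89 ML/d = 0.03345 m³/s.
Flow-weighted mixing gives C = (0.03345·120 + 6.22·8.11) / (0.03345 + 6.22) = 54.46/6.253 = 8.708 mg/L.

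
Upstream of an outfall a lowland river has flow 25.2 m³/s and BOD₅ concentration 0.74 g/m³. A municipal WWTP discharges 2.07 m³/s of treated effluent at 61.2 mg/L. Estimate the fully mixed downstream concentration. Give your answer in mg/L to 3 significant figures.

5.33 mg/L

Flow-weighted mixing gives C = (2.07·61.2 + 25.2·0.74) / (2.07 + 25.2) = 145.3/27.27 = 5.329 mg/L.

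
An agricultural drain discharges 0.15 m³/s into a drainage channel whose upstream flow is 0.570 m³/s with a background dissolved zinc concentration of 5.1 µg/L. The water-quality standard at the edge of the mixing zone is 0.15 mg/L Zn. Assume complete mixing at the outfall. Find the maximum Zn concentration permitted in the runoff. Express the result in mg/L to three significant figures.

0.701 mg/L

5.1 µg/L = 0.0051 mg/L.
Mass balance: 0.15·0.72 = 0.15·Cₑ + 0.57·0.0051.
Cₑ = (0.108 − 0.002907) / 0.15 = 0.7006 mg/L.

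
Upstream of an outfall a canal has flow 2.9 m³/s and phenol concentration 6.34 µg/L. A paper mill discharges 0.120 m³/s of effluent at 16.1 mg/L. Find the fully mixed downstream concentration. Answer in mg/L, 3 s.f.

0.646 mg/L

6.34 µg/L = 0.00634 mg/L.
Flow-weighted mixing gives C = (0.12·16.1 + 2.9·0.00634) / (0.12 + 2.9) = 1.95/3.02 = 0.6458 mg/L.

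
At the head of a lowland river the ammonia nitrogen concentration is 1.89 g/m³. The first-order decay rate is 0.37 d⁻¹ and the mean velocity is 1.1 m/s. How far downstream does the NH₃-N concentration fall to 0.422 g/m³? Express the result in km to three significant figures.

385 km

From C = C₀·e^(−kt), t = ln(C₀/C)/k = ln(1.89/0.422)/0.37 = 1.499/0.37 = 4.052 d.
Distance = v·t = 1.1 m/s × 3.501e+05 s = 3.851e+05 m = 385.1 km.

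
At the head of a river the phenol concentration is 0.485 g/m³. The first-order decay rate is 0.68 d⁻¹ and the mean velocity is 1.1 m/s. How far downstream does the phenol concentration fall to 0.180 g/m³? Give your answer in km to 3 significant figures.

From C = C₀·e^(−kt), t = ln(C₀/C)/k = ln(0.485/0.180)/0.68 = 0.9912/0.68 = 1.458 d.
Distance = v·t = 1.1 m/s × 1.259e+05 s = 1.385e+05 m = 138.5 km.

139 km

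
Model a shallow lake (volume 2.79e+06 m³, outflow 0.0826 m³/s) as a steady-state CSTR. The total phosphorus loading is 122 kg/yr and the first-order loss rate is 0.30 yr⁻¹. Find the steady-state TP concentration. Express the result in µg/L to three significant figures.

35.4 µg/L

Outflow Q = 0.0826 m³/s × 3.156e+07 s/yr = 2.607e+06 m³/yr.
Steady-state CSTR mass balance: W = Q·C + k·V·C, so C = W/(Q + kV).
Q + kV = 2.607e+06 + 0.30·2.79e+06 = 3.444e+06 m³/yr.
C = 122/3.444e+06 = 3.543e-05 kg/m³ = 0.03543 mg/L = 35.43 µg/L.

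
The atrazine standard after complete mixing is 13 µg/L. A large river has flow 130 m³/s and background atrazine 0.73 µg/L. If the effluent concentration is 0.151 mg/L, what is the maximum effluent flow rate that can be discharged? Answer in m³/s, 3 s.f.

11.6 m³/s

0.73 µg/L = 0.00073 mg/L.
13 µg/L = 0.013 mg/L.
Mass balance at complete mixing: C_std·(Q_w + Q_r) = Q_w·C_e + Q_r·C_b.
Rearranging, Q_w = Q_r·(C_std − C_b)/(C_e − C_std) = 130·(0.013 − 0.00073) / (0.151 − 0.013) = 11.56 m³/s.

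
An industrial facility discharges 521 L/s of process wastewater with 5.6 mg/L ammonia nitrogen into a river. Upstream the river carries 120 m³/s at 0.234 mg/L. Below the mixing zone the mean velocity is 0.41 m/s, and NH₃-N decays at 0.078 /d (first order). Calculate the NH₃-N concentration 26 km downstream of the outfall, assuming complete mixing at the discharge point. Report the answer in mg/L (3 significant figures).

521 L/s = 0.521 m³/s.
After complete mixing, C₀ = (0.521·5.6 + 120·0.234) / 120.5 = 0.2572 mg/L.
Travel time t = 2.6e+04 m / 0.41 m/s = 6.341e+04 s = 0.734 d.
C = 0.2572·exp(−0.078·0.734) = 0.2572·0.9444 = 0.2429 mg/L.

0.243 mg/L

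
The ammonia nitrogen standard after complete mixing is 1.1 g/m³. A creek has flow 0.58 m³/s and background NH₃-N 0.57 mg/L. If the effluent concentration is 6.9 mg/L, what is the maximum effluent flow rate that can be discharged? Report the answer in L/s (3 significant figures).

Mass balance at complete mixing: C_std·(Q_w + Q_r) = Q_w·C_e + Q_r·C_b.
Rearranging, Q_w = Q_r·(C_std − C_b)/(C_e − C_std) = 0.58·(1.1 − 0.57) / (6.9 − 1.1) = 0.053 m³/s.
= 53 L/s.

53.0 L/s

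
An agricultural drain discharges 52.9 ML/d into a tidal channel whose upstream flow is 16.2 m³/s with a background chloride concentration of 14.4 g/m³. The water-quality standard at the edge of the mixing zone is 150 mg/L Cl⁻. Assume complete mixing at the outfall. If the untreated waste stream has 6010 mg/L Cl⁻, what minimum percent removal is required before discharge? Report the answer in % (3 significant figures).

52.9 ML/d = 0.6123 m³/s.
Mass balance: 150·16.81 = 0.6123·Cₑ + 16.2·14.4.
Cₑ = (2522 − 233.3) / 0.6123 = 3738 mg/L.
Required removal = 1 − 3738/6010 = 37.81 %.

37.8 %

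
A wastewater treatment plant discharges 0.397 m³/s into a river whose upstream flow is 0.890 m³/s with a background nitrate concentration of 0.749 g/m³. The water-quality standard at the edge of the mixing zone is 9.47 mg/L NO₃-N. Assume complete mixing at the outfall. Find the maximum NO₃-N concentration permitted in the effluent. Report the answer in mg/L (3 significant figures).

Mass balance: 9.47·1.287 = 0.397·Cₑ + 0.89·0.749.
Cₑ = (12.19 − 0.6666) / 0.397 = 29.02 mg/L.

29.0 mg/L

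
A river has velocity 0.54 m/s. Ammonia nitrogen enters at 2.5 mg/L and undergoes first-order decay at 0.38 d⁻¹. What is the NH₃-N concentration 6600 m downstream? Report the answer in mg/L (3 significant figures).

2.37 mg/L

Travel time t = 6600 m / 0.54 m/s = 6600/0.54 = 1.222e+04 s = 0.1415 d.
First-order decay: C = 2.5·exp(−0.38·0.1415) = 2.5·0.9477 = 2.369 mg/L.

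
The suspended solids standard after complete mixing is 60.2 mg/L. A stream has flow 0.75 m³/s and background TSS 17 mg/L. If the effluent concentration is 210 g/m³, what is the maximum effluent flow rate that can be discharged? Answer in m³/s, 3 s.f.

Mass balance at complete mixing: C_std·(Q_w + Q_r) = Q_w·C_e + Q_r·C_b.
Rearranging, Q_w = Q_r·(C_std − C_b)/(C_e − C_std) = 0.75·(60.2 − 17) / (210 − 60.2) = 0.2163 m³/s.

0.216 m³/s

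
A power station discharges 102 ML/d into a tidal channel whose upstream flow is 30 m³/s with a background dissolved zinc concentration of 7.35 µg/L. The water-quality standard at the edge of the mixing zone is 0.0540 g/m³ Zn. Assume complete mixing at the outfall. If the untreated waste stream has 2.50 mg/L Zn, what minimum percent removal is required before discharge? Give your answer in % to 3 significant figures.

50.4 %

102 ML/d = 1.181 m³/s.
7.35 µg/L = 0.00735 mg/L.
Mass balance: 0.054·31.18 = 1.181·Cₑ + 30·0.00735.
Cₑ = (1.684 − 0.2205) / 1.181 = 1.239 mg/L.
Required removal = 1 − 1.239/2.50 = 50.42 %.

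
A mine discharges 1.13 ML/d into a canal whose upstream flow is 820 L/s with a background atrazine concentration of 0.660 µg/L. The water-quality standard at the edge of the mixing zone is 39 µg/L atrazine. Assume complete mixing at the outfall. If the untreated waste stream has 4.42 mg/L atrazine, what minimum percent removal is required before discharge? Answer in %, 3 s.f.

44.7 %

1.13 ML/d = 0.01308 m³/s.
820 L/s = 0.82 m³/s.
0.660 µg/L = 0.00066 mg/L.
39 µg/L = 0.039 mg/L.
Mass balance: 0.039·0.8331 = 0.01308·Cₑ + 0.82·0.00066.
Cₑ = (0.03249 − 0.0005412) / 0.01308 = 2.443 mg/L.
Required removal = 1 − 2.443/4.42 = 44.73 %.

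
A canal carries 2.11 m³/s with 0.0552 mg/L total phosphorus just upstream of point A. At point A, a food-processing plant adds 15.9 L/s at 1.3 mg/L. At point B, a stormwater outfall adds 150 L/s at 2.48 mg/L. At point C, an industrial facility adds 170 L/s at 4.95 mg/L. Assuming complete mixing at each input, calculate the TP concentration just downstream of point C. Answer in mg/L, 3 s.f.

0.552 mg/L

15.9 L/s = 0.0159 m³/s.
After input A: C = (2.11·0.0552 + 0.0159·1.3) / 2.126 = 0.06451 mg/L.
150 L/s = 0.15 m³/s.
After input B: C = (2.126·0.06451 + 0.15·2.48) / 2.276 = 0.2237 mg/L.
170 L/s = 0.17 m³/s.
After input C: C = (2.276·0.2237 + 0.17·4.95) / 2.446 = 0.5522 mg/L.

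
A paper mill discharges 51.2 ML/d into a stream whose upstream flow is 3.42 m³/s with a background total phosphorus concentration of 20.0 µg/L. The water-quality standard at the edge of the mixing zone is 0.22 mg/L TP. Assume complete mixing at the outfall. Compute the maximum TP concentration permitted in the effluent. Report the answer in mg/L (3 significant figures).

51.2 ML/d = 0.5926 m³/s.
20.0 µg/L = 0.02 mg/L.
Mass balance: 0.22·4.013 = 0.5926·Cₑ + 3.42·0.02.
Cₑ = (0.8828 − 0.0684) / 0.5926 = 1.374 mg/L.

1.37 mg/L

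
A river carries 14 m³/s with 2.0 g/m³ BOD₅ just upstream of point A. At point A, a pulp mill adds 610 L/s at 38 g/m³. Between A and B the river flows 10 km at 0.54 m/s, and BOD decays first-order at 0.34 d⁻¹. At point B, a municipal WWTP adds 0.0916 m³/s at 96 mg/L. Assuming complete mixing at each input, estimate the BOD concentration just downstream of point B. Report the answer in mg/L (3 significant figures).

3.83 mg/L

610 L/s = 0.61 m³/s.
After input A: C = (14·2 + 0.61·38) / 14.61 = 3.503 mg/L.
Over the 10 km reach to input B (t = 1.852e+04 s = 0.2143 d), decay gives C = 3.503·exp(−0.34·0.2143) = 3.257 mg/L.
After input B: C = (14.61·3.257 + 0.0916·96) / 14.7 = 3.835 mg/L.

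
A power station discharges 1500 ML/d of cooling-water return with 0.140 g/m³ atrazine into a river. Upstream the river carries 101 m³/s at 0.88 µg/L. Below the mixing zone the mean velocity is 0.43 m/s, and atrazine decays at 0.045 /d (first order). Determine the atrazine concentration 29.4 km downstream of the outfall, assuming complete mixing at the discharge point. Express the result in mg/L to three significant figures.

1500 ML/d = 17.36 m³/s.
0.88 µg/L = 0.00088 mg/L.
After complete mixing, C₀ = (17.36·0.14 + 101·0.00088) / 118.4 = 0.02129 mg/L.
Travel time t = 2.94e+04 m / 0.43 m/s = 6.837e+04 s = 0.7913 d.
C = 0.02129·exp(−0.045·0.7913) = 0.02129·0.965 = 0.02054 mg/L.

0.0205 mg/L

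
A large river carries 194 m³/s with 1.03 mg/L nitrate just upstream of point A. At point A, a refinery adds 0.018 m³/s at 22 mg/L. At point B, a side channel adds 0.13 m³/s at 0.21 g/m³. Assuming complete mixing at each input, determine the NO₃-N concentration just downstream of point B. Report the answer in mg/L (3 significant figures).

1.03 mg/L

After input A: C = (194·1.03 + 0.018·22) / 194 = 1.032 mg/L.
After input B: C = (194·1.032 + 0.13·0.21) / 194.1 = 1.031 mg/L.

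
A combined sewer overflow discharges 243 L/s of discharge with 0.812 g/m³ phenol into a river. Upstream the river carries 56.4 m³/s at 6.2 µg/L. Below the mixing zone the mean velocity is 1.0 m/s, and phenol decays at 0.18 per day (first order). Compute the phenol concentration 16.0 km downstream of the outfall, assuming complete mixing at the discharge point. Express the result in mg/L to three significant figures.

0.00934 mg/L

243 L/s = 0.243 m³/s.
6.2 µg/L = 0.0062 mg/L.
After complete mixing, C₀ = (0.243·0.812 + 56.4·0.0062) / 56.64 = 0.009657 mg/L.
Travel time t = 1.6e+04 m / 1.0 m/s = 1.6e+04 s = 0.1852 d.
C = 0.009657·exp(−0.18·0.1852) = 0.009657·0.9672 = 0.00934 mg/L.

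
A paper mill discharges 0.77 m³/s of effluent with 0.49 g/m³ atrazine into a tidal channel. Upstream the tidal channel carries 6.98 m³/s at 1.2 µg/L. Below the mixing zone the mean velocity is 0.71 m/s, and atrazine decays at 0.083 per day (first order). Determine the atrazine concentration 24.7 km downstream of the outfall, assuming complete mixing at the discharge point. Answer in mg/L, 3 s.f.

0.0481 mg/L

1.2 µg/L = 0.0012 mg/L.
After complete mixing, C₀ = (0.77·0.49 + 6.98·0.0012) / 7.75 = 0.04976 mg/L.
Travel time t = 2.47e+04 m / 0.71 m/s = 3.479e+04 s = 0.4026 d.
C = 0.04976·exp(−0.083·0.4026) = 0.04976·0.9671 = 0.04813 mg/L.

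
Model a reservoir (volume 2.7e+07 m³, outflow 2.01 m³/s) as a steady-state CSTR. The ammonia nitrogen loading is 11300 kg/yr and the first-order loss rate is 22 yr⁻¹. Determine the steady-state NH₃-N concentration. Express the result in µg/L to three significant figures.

17.2 µg/L

Outflow Q = 2.01 m³/s × 3.156e+07 s/yr = 6.343e+07 m³/yr.
Steady-state CSTR mass balance: W = Q·C + k·V·C, so C = W/(Q + kV).
Q + kV = 6.343e+07 + 22·2.7e+07 = 6.574e+08 m³/yr.
C = 11300/6.574e+08 = 1.719e-05 kg/m³ = 0.01719 mg/L = 17.19 µg/L.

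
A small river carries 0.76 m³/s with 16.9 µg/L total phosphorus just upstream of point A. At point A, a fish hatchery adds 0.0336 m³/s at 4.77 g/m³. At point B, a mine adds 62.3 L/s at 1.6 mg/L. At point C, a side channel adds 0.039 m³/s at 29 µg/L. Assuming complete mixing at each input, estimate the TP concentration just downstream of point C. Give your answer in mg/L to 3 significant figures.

16.9 µg/L = 0.0169 mg/L.
After input A: C = (0.76·0.0169 + 0.0336·4.77) / 0.7936 = 0.2181 mg/L.
62.3 L/s = 0.0623 m³/s.
After input B: C = (0.7936·0.2181 + 0.0623·1.6) / 0.8559 = 0.3187 mg/L.
29 µg/L = 0.029 mg/L.
After input C: C = (0.8559·0.3187 + 0.039·0.029) / 0.8949 = 0.3061 mg/L.

0.306 mg/L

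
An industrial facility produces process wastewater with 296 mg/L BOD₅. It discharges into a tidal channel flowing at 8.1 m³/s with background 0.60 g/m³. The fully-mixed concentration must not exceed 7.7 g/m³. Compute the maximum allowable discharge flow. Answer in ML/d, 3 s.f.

17.2 ML/d

Mass balance at complete mixing: C_std·(Q_w + Q_r) = Q_w·C_e + Q_r·C_b.
Rearranging, Q_w = Q_r·(C_std − C_b)/(C_e − C_std) = 8.1·(7.7 − 0.6) / (296 − 7.7) = 0.1995 m³/s.
= 17.24 ML/d.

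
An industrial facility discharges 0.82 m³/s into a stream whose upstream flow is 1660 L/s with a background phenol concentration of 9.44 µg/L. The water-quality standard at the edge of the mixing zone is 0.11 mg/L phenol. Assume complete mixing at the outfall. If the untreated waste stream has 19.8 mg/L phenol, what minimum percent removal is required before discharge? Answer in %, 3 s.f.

1660 L/s = 1.66 m³/s.
9.44 µg/L = 0.00944 mg/L.
Mass balance: 0.11·2.48 = 0.82·Cₑ + 1.66·0.00944.
Cₑ = (0.2728 − 0.01567) / 0.82 = 0.3136 mg/L.
Required removal = 1 − 0.3136/19.8 = 98.42 %.

98.4 %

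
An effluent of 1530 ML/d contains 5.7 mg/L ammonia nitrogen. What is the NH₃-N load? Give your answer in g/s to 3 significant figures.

101 g/s

1530 ML/d = 17.71 m³/s.
Mass flux = Q·C = 17.71 m³/s × 5.7 g/m³ = 100.9 g/s.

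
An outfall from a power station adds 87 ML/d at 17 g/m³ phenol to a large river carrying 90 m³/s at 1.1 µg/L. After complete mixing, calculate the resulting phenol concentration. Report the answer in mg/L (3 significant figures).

87 ML/d = 1.007 m³/s.
1.1 µg/L = 0.0011 mg/L.
Flow-weighted mixing gives C = (1.007·17 + 90·0.0011) / (1.007 + 90) = 17.22/91.01 = 0.1892 mg/L.

0.189 mg/L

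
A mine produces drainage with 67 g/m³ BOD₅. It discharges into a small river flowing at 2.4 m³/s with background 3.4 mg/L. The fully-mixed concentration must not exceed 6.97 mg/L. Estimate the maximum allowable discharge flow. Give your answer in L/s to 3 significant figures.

143 L/s

Mass balance at complete mixing: C_std·(Q_w + Q_r) = Q_w·C_e + Q_r·C_b.
Rearranging, Q_w = Q_r·(C_std − C_b)/(C_e − C_std) = 2.4·(6.97 − 3.4) / (67 − 6.97) = 0.1427 m³/s.
= 142.7 L/s.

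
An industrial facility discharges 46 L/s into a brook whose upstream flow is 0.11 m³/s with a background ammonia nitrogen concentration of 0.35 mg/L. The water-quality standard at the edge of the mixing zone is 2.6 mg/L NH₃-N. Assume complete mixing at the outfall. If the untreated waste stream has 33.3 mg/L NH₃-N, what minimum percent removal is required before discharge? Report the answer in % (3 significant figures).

46 L/s = 0.046 m³/s.
Mass balance: 2.6·0.156 = 0.046·Cₑ + 0.11·0.35.
Cₑ = (0.4056 − 0.0385) / 0.046 = 7.98 mg/L.
Required removal = 1 − 7.98/33.3 = 76.03 %.

76.0 %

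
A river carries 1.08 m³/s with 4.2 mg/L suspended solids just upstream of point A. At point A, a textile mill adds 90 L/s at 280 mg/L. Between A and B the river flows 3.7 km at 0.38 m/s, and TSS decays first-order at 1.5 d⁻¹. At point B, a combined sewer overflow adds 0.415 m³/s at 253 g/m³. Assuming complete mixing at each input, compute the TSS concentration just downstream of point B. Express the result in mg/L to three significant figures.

82.1 mg/L

90 L/s = 0.09 m³/s.
After input A: C = (1.08·4.2 + 0.09·280) / 1.17 = 25.42 mg/L.
Over the 3.7 km reach to input B (t = 9737 s = 0.1127 d), decay gives C = 25.42·exp(−1.5·0.1127) = 21.46 mg/L.
After input B: C = (1.17·21.46 + 0.415·253) / 1.585 = 82.09 mg/L.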